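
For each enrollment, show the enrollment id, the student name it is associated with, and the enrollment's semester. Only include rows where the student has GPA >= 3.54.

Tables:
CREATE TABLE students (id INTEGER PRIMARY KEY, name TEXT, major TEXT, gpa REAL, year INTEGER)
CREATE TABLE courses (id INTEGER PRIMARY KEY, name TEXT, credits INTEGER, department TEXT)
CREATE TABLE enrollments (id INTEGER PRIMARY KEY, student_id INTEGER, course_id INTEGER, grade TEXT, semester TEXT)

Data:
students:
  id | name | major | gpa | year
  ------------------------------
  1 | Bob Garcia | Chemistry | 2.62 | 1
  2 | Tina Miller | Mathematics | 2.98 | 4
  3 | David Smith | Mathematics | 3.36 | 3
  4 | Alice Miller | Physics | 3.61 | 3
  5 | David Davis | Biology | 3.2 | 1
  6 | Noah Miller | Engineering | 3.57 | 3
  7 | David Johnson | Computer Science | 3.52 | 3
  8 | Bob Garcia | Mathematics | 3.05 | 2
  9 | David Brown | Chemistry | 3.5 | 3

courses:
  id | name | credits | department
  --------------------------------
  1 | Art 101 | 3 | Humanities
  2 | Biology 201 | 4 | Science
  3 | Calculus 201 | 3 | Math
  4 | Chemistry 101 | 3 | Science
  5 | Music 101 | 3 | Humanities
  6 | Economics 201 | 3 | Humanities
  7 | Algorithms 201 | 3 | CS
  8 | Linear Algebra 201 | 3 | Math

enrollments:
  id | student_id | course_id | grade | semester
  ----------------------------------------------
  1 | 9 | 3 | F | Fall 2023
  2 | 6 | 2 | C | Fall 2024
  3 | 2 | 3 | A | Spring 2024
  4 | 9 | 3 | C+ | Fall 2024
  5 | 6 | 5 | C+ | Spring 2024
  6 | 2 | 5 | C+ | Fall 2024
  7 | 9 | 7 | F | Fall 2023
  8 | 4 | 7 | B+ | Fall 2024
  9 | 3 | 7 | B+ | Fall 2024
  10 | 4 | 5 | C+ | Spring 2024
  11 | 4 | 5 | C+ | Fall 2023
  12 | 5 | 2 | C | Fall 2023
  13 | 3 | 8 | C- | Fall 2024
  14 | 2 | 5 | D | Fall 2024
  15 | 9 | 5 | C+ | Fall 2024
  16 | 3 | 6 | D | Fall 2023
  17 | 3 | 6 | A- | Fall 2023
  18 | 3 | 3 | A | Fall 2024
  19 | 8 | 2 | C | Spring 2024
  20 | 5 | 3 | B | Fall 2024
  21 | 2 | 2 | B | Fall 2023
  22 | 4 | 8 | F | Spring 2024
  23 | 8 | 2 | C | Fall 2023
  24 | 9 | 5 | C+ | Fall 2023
SELECT c.id, p.name AS student, c.semester FROM enrollments c JOIN students p ON c.student_id = p.id WHERE p.gpa >= 3.54

Execution result:
id | student | semester
2 | Noah Miller | Fall 2024
5 | Noah Miller | Spring 2024
8 | Alice Miller | Fall 2024
10 | Alice Miller | Spring 2024
11 | Alice Miller | Fall 2023
22 | Alice Miller | Spring 2024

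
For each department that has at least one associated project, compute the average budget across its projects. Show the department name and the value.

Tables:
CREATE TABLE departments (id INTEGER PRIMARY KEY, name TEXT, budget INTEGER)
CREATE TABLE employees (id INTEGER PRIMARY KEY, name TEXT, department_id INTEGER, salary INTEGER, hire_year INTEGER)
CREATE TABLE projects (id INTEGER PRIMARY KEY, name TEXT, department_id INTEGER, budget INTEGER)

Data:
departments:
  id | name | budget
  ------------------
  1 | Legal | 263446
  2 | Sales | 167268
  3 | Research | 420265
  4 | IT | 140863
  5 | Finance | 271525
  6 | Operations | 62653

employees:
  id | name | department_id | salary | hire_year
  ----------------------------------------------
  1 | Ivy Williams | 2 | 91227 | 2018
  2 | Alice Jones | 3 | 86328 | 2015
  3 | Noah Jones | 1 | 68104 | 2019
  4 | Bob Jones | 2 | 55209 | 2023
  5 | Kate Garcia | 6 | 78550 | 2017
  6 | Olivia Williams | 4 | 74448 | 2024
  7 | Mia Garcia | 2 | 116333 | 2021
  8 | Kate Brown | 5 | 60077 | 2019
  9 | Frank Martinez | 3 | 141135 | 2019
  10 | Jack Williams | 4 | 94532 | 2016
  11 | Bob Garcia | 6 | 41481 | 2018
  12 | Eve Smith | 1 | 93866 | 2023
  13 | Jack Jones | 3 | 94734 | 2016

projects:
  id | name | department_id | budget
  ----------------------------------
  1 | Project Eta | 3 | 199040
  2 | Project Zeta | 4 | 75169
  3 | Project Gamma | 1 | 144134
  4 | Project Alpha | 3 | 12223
SELECT p.name, AVG(c.budget) AS avg_budget FROM projects c JOIN departments p ON c.department_id = p.id GROUP BY p.id, p.name

Execution result:
name | avg_budget
Legal | 144134.00
Research | 105631.50
IT | 75169.00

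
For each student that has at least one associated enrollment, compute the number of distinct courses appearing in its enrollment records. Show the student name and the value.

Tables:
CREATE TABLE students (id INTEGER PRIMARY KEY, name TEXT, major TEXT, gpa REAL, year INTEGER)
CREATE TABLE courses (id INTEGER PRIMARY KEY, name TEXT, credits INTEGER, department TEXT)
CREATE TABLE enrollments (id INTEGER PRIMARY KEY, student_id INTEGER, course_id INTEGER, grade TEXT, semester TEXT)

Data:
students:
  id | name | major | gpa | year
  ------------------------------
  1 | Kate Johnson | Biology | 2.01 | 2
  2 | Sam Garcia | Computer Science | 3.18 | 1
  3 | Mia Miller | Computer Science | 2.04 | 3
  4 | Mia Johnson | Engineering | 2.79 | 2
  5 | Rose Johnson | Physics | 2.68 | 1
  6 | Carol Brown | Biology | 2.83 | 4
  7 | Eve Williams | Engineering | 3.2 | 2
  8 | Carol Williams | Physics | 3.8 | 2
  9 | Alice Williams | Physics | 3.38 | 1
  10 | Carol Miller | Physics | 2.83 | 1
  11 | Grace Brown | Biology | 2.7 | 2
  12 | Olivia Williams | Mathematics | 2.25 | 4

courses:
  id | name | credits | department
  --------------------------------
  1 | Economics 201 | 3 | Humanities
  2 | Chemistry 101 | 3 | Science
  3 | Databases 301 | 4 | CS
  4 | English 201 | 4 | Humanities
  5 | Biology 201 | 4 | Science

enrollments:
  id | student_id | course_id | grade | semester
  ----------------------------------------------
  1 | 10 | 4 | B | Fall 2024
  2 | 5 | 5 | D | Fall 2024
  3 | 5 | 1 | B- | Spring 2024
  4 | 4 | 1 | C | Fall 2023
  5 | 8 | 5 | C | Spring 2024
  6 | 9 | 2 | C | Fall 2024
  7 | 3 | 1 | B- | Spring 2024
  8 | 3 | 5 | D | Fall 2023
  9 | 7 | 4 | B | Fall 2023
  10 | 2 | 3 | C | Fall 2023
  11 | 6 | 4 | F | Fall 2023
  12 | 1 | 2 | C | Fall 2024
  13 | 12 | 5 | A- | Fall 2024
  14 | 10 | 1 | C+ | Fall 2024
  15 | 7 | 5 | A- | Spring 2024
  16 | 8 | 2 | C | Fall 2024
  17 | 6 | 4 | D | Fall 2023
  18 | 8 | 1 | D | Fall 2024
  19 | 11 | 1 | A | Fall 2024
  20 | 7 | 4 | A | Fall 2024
SELECT p.name, COUNT(DISTINCT c.course_id) AS distinct_course_count FROM enrollments c JOIN students p ON c.student_id = p.id GROUP BY p.id, p.name

Execution result:
name | distinct_course_count
Kate Johnson | 1
Sam Garcia | 1
Mia Miller | 2
Mia Johnson | 1
Rose Johnson | 2
Carol Brown | 1
Eve Williams | 2
Carol Williams | 3
Alice Williams | 1
Carol Miller | 2
Grace Brown | 1
Olivia Williams | 1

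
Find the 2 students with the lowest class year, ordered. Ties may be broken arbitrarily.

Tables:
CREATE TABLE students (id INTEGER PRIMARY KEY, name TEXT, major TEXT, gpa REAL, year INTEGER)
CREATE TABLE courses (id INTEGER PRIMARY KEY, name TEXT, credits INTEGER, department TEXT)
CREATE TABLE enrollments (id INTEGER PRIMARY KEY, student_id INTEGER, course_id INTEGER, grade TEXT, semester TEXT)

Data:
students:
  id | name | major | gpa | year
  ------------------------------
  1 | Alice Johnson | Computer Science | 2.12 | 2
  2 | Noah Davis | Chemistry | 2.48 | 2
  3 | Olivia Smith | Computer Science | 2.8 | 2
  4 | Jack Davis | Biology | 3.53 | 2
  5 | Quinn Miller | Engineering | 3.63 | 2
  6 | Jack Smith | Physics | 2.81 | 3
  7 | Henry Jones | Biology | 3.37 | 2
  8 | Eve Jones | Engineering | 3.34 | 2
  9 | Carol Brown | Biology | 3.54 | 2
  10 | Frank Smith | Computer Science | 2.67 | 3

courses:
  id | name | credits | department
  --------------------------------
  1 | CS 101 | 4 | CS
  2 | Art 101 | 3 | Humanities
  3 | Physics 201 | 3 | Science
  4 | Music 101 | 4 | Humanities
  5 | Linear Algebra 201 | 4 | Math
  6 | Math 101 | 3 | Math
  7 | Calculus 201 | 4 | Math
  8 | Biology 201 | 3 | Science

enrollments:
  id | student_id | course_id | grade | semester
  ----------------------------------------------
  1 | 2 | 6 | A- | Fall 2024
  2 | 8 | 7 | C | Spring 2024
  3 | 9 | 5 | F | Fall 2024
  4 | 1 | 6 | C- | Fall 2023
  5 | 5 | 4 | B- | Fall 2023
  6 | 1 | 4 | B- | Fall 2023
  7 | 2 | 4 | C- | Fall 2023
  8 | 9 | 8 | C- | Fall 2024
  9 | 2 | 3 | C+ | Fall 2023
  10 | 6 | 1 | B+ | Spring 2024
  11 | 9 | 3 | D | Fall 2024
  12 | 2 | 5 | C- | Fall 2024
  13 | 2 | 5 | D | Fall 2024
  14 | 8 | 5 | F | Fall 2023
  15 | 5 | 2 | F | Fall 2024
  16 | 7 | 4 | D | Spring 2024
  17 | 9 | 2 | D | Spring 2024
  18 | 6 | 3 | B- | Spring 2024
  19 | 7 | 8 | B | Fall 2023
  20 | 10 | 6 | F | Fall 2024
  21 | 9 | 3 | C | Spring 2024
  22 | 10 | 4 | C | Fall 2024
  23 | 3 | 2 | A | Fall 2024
SELECT name, year FROM students ORDER BY year ASC LIMIT 2

Execution result:
name | year
Alice Johnson | 2
Noah Davis | 2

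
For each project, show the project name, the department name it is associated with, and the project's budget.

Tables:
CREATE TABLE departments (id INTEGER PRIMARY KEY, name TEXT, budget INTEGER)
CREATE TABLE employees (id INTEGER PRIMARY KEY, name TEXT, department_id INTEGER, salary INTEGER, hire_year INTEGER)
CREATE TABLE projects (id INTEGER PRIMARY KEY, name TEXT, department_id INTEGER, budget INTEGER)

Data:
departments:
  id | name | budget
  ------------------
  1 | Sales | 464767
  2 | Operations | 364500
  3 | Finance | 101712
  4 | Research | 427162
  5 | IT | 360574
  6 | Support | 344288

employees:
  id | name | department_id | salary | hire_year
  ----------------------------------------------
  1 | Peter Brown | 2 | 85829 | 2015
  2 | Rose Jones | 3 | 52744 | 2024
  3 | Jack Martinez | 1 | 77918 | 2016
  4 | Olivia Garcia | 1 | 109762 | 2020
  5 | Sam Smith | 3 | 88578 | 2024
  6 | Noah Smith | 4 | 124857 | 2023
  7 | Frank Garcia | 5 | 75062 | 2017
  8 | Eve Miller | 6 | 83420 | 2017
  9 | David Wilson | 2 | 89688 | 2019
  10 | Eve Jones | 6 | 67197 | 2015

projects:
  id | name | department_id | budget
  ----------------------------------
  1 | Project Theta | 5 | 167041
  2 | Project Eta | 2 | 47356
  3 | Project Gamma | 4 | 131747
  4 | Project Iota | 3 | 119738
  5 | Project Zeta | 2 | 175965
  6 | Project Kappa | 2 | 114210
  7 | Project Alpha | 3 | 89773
SELECT c.name, p.name AS department, c.budget FROM projects c JOIN departments p ON c.department_id = p.id

Execution result:
name | department | budget
Project Theta | IT | 167041
Project Eta | Operations | 47356
Project Gamma | Research | 131747
Project Iota | Finance | 119738
Project Zeta | Operations | 175965
Project Kappa | Operations | 114210
Project Alpha | Finance | 89773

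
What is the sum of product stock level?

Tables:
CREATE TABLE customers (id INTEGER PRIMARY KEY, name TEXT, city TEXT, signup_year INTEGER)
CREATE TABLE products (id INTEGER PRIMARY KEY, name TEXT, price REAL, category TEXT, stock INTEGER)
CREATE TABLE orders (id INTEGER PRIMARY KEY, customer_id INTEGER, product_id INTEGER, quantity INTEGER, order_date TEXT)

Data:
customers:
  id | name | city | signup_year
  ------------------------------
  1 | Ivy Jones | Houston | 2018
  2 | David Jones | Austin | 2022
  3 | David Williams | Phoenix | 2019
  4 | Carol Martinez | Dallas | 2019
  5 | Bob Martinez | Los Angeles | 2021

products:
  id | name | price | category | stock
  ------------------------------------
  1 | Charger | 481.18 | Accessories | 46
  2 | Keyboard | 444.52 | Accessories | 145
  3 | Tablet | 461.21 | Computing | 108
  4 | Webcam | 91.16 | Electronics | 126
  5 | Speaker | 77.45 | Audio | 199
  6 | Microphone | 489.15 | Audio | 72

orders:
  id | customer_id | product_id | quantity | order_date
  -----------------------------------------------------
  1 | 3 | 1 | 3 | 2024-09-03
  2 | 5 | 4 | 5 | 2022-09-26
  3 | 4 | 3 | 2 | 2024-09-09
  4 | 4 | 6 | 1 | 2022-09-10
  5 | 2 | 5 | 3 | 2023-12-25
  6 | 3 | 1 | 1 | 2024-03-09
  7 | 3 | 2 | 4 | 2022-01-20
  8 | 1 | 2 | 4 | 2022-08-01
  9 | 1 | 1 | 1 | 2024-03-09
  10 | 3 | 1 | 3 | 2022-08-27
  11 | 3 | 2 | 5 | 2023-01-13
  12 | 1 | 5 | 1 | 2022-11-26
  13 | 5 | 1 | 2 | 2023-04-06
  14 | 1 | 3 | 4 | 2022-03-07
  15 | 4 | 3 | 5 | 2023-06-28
SELECT SUM(stock) FROM products

Execution result:
696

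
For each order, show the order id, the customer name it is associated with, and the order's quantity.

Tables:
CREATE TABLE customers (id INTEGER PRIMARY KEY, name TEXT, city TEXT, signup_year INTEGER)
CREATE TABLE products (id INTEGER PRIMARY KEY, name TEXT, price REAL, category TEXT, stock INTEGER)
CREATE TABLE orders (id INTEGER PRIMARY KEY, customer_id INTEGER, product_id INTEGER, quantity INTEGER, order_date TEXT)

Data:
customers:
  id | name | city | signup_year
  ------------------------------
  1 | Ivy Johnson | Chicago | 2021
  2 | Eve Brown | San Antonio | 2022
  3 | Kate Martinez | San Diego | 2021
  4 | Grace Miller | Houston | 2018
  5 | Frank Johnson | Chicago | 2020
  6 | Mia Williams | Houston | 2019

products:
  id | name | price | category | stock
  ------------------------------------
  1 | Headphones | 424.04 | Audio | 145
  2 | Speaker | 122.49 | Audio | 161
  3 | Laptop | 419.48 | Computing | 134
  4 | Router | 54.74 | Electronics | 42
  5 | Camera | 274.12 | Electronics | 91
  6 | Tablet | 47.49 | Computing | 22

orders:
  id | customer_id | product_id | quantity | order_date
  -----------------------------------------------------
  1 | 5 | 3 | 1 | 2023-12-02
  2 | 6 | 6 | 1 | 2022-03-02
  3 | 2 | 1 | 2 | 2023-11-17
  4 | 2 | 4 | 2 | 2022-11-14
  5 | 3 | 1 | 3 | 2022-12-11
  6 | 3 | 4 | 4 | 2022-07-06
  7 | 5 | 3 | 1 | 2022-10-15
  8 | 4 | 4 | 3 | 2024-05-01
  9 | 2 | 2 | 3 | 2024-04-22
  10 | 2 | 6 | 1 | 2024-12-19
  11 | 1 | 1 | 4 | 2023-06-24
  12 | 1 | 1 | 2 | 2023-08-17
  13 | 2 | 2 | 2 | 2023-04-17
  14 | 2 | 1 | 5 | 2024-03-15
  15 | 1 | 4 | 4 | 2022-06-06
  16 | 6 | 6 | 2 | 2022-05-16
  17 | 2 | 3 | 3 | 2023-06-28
SELECT c.id, p.name AS customer, c.quantity FROM orders c JOIN customers p ON c.customer_id = p.id

Execution result:
id | customer | quantity
1 | Frank Johnson | 1
2 | Mia Williams | 1
3 | Eve Brown | 2
4 | Eve Brown | 2
5 | Kate Martinez | 3
6 | Kate Martinez | 4
7 | Frank Johnson | 1
8 | Grace Miller | 3
9 | Eve Brown | 3
10 | Eve Brown | 1
11 | Ivy Johnson | 4
12 | Ivy Johnson | 2
13 | Eve Brown | 2
14 | Eve Brown | 5
15 | Ivy Johnson | 4
16 | Mia Williams | 2
17 | Eve Brown | 3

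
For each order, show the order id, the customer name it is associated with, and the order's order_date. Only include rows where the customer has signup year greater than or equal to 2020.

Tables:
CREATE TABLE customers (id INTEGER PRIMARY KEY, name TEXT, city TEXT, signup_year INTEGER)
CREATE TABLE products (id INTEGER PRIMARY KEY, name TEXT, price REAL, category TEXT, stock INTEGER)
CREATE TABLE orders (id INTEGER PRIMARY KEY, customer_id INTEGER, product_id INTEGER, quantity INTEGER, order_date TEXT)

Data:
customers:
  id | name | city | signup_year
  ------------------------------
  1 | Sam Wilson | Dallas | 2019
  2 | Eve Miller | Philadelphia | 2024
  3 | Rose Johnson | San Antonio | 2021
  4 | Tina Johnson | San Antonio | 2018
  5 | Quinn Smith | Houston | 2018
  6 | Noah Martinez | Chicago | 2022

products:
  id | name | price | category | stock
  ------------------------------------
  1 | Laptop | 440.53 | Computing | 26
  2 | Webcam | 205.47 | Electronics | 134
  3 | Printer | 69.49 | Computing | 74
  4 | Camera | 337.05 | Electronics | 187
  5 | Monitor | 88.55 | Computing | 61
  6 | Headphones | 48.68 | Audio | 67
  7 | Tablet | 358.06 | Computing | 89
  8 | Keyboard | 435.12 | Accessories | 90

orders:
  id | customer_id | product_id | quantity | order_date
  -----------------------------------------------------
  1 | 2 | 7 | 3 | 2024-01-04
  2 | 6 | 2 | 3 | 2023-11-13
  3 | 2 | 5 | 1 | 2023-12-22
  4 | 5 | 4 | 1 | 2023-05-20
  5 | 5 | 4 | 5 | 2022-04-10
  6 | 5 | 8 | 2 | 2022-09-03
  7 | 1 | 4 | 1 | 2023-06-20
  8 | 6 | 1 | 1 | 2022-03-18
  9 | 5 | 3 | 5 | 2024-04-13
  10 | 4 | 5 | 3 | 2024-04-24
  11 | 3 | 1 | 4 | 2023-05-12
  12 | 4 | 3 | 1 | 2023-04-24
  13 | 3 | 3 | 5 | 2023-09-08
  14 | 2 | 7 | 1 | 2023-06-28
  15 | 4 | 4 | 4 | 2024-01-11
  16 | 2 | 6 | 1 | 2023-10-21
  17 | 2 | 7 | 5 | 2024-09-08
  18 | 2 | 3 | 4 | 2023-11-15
SELECT c.id, p.name AS customer, c.order_date FROM orders c JOIN customers p ON c.customer_id = p.id WHERE p.signup_year >= 2020

Execution result:
id | customer | order_date
1 | Eve Miller | 2024-01-04
2 | Noah Martinez | 2023-11-13
3 | Eve Miller | 2023-12-22
8 | Noah Martinez | 2022-03-18
11 | Rose Johnson | 2023-05-12
13 | Rose Johnson | 2023-09-08
14 | Eve Miller | 2023-06-28
16 | Eve Miller | 2023-10-21
17 | Eve Miller | 2024-09-08
18 | Eve Miller | 2023-11-15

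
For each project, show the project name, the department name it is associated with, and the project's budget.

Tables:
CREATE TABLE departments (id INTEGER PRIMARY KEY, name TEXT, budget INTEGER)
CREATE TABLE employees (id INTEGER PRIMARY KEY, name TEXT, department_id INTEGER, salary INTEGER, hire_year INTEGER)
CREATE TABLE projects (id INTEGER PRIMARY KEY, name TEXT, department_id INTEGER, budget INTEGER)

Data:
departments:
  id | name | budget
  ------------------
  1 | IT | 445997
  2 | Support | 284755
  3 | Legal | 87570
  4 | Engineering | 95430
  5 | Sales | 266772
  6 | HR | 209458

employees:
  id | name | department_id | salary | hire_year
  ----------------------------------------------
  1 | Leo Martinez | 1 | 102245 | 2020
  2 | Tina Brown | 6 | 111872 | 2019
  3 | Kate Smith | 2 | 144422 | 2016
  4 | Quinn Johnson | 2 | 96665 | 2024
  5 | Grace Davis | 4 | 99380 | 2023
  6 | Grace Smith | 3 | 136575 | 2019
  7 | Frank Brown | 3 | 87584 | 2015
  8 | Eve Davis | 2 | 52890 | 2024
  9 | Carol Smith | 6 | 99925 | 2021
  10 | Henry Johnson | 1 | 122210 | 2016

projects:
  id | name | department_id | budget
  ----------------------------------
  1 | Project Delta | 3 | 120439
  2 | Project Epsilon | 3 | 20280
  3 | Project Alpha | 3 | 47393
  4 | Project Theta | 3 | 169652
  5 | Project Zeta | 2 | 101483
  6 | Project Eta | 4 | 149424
SELECT c.name, p.name AS department, c.budget FROM projects c JOIN departments p ON c.department_id = p.id

Execution result:
name | department | budget
Project Delta | Legal | 120439
Project Epsilon | Legal | 20280
Project Alpha | Legal | 47393
Project Theta | Legal | 169652
Project Zeta | Support | 101483
Project Eta | Engineering | 149424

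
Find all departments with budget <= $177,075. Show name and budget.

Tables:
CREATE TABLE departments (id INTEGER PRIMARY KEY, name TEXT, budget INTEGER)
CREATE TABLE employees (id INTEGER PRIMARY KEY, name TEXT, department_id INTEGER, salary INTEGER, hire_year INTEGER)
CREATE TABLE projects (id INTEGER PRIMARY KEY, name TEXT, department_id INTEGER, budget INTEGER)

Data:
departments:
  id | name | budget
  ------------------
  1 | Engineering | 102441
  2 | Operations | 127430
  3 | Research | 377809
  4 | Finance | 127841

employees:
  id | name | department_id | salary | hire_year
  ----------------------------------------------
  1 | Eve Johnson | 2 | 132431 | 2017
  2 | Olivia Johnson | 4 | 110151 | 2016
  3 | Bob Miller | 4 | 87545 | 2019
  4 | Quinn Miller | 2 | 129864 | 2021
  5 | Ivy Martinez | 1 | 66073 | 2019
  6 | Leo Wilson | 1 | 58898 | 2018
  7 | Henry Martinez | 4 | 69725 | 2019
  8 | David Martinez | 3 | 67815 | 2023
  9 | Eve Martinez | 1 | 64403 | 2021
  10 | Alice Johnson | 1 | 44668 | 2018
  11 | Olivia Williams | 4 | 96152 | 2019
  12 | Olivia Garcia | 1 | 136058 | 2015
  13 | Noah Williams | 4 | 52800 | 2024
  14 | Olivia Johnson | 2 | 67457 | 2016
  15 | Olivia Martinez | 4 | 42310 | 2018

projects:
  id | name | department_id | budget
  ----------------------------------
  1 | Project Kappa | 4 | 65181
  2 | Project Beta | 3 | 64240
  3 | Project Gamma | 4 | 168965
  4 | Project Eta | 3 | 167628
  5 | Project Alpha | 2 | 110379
SELECT name, budget FROM departments WHERE budget <= 177075

Execution result:
name | budget
Engineering | 102441
Operations | 127430
Finance | 127841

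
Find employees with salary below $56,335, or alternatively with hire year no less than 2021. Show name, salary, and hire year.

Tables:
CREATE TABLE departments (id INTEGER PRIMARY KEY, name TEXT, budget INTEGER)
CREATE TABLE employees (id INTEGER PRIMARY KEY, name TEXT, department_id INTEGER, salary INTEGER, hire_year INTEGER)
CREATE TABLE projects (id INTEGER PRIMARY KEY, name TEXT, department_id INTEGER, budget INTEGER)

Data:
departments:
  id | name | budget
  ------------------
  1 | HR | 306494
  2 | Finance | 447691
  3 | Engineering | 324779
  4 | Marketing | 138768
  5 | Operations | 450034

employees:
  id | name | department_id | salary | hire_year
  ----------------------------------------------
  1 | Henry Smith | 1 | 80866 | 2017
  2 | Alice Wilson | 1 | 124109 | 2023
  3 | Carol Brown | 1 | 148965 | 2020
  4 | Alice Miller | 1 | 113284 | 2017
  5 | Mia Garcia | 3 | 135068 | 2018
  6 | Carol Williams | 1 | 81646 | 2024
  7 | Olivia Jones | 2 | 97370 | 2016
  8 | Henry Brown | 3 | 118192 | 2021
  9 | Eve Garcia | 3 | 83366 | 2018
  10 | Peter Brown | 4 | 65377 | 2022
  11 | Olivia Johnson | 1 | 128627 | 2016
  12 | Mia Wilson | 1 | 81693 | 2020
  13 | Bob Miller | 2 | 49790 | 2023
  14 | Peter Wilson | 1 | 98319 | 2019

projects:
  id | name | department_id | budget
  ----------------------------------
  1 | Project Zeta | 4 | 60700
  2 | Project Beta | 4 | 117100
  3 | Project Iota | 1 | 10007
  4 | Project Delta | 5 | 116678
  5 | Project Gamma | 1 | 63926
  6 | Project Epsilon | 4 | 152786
SELECT name, salary, hire_year FROM employees WHERE salary < 56335 OR hire_year >= 2021

Execution result:
name | salary | hire_year
Alice Wilson | 124109 | 2023
Carol Williams | 81646 | 2024
Henry Brown | 118192 | 2021
Peter Brown | 65377 | 2022
Bob Miller | 49790 | 2023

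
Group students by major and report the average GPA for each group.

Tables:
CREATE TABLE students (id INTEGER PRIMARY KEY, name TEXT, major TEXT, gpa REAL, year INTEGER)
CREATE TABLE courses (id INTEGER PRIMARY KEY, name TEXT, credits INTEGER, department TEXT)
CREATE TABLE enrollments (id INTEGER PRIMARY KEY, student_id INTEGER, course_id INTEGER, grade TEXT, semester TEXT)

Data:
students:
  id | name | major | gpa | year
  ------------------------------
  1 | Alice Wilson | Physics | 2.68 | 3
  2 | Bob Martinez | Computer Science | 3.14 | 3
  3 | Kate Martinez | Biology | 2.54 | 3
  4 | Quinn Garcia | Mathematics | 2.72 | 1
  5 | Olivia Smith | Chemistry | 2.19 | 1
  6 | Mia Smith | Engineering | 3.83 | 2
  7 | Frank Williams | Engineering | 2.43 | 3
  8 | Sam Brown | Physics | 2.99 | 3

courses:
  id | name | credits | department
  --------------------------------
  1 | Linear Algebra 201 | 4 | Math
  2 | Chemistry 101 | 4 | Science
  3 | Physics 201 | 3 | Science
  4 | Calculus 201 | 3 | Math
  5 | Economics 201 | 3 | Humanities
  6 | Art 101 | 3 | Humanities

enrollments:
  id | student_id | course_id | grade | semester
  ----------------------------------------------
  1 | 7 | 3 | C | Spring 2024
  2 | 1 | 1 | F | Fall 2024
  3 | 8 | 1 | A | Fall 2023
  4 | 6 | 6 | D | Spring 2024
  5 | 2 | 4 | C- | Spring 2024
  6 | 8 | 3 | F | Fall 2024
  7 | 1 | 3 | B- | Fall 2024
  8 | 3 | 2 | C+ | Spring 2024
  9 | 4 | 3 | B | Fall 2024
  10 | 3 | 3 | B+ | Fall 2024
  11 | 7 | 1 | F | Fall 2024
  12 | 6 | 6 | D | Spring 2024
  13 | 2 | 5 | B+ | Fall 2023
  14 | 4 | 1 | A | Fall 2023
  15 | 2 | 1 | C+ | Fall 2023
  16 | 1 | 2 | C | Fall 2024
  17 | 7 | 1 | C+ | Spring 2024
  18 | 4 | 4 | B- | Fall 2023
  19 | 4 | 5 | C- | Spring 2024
SELECT major, AVG(gpa) AS avg_gpa FROM students GROUP BY major

Execution result:
major | avg_gpa
Biology | 2.54
Chemistry | 2.19
Computer Science | 3.14
Engineering | 3.13
Mathematics | 2.72
Physics | 2.84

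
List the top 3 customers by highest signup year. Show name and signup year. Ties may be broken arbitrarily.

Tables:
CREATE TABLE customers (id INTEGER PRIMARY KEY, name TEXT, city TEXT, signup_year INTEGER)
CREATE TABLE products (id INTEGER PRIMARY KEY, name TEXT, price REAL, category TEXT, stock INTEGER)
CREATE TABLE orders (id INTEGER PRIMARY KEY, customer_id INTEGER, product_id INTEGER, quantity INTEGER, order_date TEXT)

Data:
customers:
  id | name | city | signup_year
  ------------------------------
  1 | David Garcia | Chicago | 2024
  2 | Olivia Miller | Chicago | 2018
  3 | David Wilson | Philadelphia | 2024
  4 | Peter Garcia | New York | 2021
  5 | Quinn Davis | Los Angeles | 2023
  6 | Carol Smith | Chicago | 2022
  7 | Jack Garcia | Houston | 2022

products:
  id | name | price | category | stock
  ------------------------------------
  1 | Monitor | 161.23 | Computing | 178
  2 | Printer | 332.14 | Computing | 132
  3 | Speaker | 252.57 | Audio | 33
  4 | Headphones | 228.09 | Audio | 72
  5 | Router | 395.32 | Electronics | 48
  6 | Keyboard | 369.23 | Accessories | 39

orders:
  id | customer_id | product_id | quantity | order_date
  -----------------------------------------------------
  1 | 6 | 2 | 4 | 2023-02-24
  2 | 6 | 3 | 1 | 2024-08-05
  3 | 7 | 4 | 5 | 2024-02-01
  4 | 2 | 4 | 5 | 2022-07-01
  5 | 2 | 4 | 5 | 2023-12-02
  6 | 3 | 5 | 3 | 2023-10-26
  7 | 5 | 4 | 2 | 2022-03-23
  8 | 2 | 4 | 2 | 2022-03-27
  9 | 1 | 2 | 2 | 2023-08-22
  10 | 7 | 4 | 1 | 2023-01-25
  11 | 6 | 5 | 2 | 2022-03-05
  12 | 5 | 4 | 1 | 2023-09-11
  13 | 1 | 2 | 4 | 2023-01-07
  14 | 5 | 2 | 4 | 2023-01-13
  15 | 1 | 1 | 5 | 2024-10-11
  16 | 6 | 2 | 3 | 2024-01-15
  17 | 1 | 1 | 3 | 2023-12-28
SELECT name, signup_year FROM customers ORDER BY signup_year DESC LIMIT 3

Execution result:
name | signup_year
David Garcia | 2024
David Wilson | 2024
Quinn Davis | 2023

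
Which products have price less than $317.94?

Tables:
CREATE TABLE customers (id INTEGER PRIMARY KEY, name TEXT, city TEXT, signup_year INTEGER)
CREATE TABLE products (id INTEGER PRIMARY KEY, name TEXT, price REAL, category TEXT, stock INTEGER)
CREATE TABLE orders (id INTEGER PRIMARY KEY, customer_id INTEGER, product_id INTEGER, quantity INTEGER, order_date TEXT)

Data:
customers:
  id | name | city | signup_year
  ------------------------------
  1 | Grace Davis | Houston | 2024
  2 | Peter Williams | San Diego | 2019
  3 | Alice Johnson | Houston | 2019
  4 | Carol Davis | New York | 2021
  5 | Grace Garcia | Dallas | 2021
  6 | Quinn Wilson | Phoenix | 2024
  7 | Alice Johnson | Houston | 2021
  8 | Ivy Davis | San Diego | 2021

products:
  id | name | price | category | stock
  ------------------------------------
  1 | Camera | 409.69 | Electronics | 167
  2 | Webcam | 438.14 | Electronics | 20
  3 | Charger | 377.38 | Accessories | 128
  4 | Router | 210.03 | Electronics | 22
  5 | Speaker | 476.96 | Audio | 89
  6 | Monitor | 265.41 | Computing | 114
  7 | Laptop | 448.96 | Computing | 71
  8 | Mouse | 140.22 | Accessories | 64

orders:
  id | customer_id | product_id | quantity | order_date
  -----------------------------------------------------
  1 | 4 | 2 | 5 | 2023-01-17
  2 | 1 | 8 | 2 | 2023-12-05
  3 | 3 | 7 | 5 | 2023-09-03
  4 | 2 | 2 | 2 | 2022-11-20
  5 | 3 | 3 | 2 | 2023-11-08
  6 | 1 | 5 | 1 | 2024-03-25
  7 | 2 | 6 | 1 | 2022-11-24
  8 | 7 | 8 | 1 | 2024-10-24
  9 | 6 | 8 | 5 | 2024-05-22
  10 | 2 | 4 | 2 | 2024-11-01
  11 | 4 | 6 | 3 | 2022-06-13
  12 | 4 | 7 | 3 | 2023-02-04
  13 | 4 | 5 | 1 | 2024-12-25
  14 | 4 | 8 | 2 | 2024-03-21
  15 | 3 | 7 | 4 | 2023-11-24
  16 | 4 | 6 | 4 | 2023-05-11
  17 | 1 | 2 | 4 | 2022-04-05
SELECT name, price FROM products WHERE price < 317.94

Execution result:
name | price
Router | 210.03
Monitor | 265.41
Mouse | 140.22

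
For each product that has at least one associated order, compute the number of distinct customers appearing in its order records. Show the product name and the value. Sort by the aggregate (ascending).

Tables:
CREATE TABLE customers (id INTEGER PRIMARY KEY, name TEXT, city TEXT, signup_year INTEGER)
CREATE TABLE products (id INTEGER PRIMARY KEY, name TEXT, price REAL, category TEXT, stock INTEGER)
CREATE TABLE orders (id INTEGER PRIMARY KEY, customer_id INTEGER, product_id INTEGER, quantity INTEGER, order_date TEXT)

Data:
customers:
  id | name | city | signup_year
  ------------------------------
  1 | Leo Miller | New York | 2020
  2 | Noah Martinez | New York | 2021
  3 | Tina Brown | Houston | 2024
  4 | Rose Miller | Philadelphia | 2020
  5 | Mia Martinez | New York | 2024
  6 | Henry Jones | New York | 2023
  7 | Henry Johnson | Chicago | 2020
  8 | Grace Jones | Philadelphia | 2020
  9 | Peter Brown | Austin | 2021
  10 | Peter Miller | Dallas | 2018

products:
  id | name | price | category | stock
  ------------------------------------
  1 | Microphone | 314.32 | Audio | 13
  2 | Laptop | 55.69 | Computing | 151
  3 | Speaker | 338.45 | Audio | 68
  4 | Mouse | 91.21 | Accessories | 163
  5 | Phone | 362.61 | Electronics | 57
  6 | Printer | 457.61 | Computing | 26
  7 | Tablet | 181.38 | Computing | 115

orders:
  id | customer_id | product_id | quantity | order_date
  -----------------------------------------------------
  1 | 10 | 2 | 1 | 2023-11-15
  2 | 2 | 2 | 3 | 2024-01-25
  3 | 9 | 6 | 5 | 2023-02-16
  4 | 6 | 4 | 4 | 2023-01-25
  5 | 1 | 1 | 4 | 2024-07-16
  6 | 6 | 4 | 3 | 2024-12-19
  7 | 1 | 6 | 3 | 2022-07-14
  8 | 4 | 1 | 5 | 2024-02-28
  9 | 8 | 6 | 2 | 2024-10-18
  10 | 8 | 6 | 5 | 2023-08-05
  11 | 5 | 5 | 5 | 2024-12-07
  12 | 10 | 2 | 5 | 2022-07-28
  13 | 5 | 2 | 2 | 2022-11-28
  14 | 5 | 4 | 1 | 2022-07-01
SELECT p.name, COUNT(DISTINCT c.customer_id) AS distinct_customer_count FROM orders c JOIN products p ON c.product_id = p.id GROUP BY p.id, p.name ORDER BY distinct_customer_count ASC

Execution result:
name | distinct_customer_count
Phone | 1
Microphone | 2
Mouse | 2
Laptop | 3
Printer | 3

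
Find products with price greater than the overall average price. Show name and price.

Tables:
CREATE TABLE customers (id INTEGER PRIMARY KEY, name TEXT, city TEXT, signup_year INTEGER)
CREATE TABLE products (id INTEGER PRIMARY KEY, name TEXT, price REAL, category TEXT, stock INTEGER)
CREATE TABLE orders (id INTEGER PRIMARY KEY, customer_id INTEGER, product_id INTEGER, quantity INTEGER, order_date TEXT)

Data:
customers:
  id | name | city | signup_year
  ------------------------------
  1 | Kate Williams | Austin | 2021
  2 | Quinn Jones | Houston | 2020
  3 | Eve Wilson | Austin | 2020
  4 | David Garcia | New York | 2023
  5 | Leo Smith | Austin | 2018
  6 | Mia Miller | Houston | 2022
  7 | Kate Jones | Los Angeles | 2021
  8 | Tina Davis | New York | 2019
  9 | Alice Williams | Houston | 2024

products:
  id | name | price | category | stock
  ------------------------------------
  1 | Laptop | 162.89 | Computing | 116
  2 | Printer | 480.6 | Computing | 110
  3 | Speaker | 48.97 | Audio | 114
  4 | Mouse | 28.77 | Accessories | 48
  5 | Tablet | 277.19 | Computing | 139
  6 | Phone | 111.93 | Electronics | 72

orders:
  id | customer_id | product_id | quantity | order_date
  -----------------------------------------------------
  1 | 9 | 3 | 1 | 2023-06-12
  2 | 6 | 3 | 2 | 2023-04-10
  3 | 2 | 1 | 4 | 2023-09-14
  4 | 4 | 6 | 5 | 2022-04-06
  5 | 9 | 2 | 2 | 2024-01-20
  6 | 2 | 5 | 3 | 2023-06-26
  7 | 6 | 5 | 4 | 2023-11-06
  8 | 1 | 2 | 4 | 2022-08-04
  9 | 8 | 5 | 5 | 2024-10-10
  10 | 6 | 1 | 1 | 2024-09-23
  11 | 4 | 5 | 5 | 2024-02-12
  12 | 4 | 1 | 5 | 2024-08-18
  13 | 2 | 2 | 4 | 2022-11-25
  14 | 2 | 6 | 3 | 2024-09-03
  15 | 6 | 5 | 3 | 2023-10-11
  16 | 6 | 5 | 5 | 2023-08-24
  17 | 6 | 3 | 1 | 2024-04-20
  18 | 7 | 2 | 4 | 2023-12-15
SELECT name, price FROM products WHERE price > (SELECT AVG(price) FROM products)

Execution result:
name | price
Printer | 480.60
Tablet | 277.19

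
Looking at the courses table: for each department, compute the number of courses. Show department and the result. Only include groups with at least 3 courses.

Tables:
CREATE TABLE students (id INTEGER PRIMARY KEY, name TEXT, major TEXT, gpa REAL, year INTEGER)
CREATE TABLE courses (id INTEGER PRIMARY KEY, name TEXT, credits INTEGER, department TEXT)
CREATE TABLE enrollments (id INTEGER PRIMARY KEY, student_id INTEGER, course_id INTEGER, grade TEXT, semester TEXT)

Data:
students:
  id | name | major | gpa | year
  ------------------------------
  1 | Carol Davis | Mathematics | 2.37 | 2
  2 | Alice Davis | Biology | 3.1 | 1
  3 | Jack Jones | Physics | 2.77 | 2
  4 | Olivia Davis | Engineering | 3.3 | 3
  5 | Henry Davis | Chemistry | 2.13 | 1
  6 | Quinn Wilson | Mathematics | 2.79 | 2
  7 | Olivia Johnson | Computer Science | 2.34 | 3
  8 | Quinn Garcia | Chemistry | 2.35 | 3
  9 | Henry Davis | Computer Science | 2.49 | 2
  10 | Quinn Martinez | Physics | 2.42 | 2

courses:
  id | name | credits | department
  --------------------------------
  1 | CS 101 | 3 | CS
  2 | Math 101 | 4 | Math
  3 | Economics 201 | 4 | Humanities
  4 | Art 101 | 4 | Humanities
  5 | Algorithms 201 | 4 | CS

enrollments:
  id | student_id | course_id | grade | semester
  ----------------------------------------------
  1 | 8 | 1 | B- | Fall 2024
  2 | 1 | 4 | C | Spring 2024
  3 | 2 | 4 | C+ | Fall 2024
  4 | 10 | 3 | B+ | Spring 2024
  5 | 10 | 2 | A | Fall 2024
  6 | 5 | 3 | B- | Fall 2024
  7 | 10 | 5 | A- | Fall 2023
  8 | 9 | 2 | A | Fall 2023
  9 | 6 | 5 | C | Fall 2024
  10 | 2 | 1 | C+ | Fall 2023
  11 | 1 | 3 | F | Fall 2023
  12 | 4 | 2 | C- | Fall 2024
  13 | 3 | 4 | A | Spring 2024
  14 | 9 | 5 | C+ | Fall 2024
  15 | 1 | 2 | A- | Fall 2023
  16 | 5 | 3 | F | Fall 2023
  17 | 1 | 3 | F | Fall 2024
SELECT department, COUNT(*) AS n FROM courses GROUP BY department HAVING COUNT(*) >= 3

Execution result:
(no rows)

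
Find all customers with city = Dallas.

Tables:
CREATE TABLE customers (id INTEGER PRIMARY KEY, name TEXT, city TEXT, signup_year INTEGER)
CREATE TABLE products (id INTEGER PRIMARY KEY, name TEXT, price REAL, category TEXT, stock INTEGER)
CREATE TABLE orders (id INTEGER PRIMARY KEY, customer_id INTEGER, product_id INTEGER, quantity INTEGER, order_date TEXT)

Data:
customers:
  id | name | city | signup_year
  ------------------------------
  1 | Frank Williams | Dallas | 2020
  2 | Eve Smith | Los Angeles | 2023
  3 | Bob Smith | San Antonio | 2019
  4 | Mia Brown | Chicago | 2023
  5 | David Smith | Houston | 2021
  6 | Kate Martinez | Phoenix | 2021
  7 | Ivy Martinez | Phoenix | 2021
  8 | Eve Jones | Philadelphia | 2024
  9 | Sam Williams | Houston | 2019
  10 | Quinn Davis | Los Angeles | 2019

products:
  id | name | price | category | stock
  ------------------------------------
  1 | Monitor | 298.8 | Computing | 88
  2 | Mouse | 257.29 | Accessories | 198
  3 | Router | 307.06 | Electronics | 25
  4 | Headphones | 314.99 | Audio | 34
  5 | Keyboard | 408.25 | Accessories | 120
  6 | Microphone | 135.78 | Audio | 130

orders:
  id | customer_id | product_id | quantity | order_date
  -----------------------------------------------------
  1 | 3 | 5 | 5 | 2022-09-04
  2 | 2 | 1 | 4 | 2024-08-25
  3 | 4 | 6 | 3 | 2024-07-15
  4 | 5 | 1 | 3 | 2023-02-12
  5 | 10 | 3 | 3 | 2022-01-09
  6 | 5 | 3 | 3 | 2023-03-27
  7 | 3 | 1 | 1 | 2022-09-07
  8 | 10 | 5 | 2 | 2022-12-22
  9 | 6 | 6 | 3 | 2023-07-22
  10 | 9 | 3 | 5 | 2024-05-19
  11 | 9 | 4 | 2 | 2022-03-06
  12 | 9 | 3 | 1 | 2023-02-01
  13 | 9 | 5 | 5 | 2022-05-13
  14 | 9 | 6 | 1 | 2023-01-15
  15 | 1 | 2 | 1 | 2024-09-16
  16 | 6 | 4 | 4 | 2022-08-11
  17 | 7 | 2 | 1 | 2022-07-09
SELECT name, city FROM customers WHERE city = 'Dallas'

Execution result:
name | city
Frank Williams | Dallas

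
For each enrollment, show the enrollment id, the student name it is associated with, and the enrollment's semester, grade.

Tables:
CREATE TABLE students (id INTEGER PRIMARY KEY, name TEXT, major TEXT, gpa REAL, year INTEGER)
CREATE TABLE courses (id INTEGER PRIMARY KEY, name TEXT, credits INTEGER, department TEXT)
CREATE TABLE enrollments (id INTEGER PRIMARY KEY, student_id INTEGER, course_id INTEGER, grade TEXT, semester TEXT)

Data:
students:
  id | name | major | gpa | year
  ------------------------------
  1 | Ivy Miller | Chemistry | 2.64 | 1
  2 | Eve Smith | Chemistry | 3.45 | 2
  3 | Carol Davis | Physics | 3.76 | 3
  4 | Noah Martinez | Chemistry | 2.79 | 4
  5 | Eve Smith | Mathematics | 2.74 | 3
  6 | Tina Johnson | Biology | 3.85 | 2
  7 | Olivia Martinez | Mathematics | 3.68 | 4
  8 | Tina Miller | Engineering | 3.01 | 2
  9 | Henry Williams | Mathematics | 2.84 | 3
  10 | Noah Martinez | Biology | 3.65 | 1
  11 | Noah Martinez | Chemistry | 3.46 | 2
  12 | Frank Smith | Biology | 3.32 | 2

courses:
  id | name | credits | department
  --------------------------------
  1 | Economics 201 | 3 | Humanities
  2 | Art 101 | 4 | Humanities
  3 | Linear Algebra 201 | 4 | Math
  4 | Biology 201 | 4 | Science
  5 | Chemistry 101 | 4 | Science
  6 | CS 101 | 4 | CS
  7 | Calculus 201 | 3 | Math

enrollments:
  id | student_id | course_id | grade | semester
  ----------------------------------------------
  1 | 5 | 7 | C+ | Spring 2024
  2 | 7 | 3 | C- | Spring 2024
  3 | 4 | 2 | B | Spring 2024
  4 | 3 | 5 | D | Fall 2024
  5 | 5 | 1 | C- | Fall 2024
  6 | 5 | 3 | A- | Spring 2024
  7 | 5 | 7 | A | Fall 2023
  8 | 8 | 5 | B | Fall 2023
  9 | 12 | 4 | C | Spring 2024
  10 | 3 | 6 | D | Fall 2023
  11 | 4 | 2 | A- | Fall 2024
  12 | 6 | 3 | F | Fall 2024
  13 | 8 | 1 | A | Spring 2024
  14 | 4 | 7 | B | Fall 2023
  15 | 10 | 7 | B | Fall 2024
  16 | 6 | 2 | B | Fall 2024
SELECT c.id, p.name AS student, c.semester, c.grade FROM enrollments c JOIN students p ON c.student_id = p.id

Execution result:
id | student | semester | grade
1 | Eve Smith | Spring 2024 | C+
2 | Olivia Martinez | Spring 2024 | C-
3 | Noah Martinez | Spring 2024 | B
4 | Carol Davis | Fall 2024 | D
5 | Eve Smith | Fall 2024 | C-
6 | Eve Smith | Spring 2024 | A-
7 | Eve Smith | Fall 2023 | A
8 | Tina Miller | Fall 2023 | B
9 | Frank Smith | Spring 2024 | C
10 | Carol Davis | Fall 2023 | D
11 | Noah Martinez | Fall 2024 | A-
12 | Tina Johnson | Fall 2024 | F
13 | Tina Miller | Spring 2024 | A
14 | Noah Martinez | Fall 2023 | B
15 | Noah Martinez | Fall 2024 | B
16 | Tina Johnson | Fall 2024 | B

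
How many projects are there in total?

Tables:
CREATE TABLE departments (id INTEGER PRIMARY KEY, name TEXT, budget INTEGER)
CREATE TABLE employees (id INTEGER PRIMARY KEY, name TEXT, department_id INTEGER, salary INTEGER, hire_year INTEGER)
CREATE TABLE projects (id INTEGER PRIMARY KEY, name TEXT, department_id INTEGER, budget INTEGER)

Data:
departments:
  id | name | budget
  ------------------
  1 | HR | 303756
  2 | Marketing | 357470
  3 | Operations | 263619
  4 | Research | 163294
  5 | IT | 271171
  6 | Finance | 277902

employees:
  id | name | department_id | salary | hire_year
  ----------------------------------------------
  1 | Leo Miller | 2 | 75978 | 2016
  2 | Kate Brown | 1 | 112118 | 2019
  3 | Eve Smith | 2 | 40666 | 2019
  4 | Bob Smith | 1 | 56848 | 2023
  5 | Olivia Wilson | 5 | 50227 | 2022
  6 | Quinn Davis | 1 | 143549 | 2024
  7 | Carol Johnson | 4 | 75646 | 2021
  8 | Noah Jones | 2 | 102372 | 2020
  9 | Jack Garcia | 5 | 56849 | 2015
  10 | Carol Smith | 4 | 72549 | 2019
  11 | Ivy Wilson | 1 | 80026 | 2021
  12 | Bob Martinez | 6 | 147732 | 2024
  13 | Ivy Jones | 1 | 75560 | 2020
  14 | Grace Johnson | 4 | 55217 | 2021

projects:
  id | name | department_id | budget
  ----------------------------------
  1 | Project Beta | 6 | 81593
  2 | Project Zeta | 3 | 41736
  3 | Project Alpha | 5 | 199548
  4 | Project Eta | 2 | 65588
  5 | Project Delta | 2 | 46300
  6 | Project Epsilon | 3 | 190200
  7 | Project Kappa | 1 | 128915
SELECT COUNT(*) FROM projects

Execution result:
7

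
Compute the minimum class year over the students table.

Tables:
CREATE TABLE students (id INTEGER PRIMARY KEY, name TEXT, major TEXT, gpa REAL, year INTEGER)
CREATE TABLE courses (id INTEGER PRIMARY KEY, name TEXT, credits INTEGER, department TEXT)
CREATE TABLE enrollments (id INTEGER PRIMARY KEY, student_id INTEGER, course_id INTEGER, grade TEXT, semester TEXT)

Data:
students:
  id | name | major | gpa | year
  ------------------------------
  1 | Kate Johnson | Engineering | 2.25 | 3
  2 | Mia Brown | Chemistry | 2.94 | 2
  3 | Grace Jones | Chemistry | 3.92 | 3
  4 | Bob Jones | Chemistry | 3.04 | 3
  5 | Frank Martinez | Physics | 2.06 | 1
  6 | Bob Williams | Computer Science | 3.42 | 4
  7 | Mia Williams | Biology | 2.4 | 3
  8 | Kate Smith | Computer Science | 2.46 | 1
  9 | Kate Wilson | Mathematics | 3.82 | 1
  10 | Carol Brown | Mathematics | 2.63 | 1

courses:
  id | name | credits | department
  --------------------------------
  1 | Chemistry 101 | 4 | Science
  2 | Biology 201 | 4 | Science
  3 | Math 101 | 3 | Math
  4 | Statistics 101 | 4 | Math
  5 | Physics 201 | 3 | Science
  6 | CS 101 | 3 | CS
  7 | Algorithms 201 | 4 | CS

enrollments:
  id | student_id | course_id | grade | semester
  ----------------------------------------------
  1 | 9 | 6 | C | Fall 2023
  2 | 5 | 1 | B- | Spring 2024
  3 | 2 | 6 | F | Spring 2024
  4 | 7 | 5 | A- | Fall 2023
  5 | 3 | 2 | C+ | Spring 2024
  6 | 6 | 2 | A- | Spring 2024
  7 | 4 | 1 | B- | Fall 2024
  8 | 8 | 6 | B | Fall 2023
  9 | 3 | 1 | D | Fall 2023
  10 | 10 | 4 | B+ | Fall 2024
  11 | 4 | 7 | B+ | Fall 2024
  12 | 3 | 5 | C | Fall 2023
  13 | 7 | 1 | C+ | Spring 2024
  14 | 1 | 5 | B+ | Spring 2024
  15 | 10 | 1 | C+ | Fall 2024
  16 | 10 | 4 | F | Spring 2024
SELECT MIN(year) FROM students

Execution result:
1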